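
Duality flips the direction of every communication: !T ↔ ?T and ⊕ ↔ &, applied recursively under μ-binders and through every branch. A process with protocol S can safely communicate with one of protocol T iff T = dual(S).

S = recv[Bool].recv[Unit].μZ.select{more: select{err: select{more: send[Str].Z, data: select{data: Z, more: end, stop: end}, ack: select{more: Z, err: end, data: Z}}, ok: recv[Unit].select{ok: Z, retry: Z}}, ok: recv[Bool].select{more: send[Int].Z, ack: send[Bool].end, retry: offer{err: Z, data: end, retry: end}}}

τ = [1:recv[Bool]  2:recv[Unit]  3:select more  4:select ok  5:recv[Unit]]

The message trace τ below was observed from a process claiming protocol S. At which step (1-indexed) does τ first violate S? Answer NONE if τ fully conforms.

NONE

[1] recv[Bool]  ✓  cont: recv[Unit].μZ.…
[2] recv[Unit]  ✓  cont: μZ.…
[3] select more  ✓  cont: select{err: select{more: send[Str].μZ.…, data: select{data: μZ.…, more: end, stop: end}, ack: select{more: μZ.…, err: end, data: μZ.…}}, ok: recv[Unit].select{ok: μZ.…, retry: μZ.…}}
[4] select ok  ✓  cont: recv[Unit].select{ok: μZ.…, retry: μZ.…}
[5] recv[Unit]  ✓  cont: select{ok: μZ.…, retry: μZ.…}
trace exhausted — no violation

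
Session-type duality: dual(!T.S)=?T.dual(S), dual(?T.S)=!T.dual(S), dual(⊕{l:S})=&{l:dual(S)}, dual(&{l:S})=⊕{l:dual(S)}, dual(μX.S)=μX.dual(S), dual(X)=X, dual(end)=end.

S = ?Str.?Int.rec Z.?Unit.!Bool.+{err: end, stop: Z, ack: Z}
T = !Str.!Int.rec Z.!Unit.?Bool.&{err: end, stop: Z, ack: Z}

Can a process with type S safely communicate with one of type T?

?Str ‖ !Str  match
  ?Int ‖ !Int  match
    rec Z ‖ rec Z  match (binder kept)
      ?Unit ‖ !Unit  match
        !Bool ‖ ?Bool  match
          +{err,stop,ack} ‖ &{err,stop,ack}  match same labels
            [err]
              end ‖ end  match
            [stop]
              Z ‖ Z  match
            [ack]
              Z ‖ Z  match

YES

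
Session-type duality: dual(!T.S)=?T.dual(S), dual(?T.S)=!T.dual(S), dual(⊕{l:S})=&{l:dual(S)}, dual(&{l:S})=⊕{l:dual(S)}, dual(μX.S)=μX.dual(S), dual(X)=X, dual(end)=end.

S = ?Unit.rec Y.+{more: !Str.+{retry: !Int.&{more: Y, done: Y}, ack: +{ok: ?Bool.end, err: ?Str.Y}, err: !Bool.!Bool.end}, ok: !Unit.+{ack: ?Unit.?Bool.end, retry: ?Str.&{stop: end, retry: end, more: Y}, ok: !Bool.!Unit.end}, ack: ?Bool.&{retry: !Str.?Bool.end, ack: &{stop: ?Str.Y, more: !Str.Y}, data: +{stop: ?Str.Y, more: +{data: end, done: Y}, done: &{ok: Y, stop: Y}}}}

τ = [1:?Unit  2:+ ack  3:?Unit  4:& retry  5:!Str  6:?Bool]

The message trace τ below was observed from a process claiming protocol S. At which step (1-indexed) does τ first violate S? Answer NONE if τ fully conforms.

@1 ?Unit  match  state: rec Y.…
@2 + ack  match  state: ?Bool.&{retry: !Str.?Bool.end, ack: &{stop: ?Str.rec Y.…, more: !Str.rec Y.…}, data: +{stop: ?Str.rec Y.…, more: +{data: end, done: rec Y.…}, done: &{ok: rec Y.…, stop: rec Y.…}}}
@3 got ?Unit, protocol expects ?Bool  ✗

3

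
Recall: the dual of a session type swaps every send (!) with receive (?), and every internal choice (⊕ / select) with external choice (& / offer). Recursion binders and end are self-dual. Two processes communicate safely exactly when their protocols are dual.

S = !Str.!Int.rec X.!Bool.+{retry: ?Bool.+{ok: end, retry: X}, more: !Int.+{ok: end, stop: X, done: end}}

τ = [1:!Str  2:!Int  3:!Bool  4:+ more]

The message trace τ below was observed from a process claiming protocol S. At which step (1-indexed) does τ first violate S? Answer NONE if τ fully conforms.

step 1: !Str  ok  state: !Int.rec X.…
step 2: !Int  ok  state: rec X.…
step 3: !Bool  ok  state: +{retry: ?Bool.+{ok: end, retry: rec X.…}, more: !Int.+{ok: end, stop: rec X.…, done: end}}
step 4: + more  ok  state: !Int.+{ok: end, stop: rec X.…, done: end}
all 4 steps conform

NONE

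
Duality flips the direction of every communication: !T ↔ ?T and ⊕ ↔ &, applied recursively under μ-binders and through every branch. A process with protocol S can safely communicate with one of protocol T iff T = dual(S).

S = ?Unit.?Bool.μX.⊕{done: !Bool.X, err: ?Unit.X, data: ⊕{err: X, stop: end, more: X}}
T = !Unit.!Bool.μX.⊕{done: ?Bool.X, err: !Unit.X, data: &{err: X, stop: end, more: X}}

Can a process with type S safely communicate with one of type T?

?Unit ‖ !Unit  ✓
  ?Bool ‖ !Bool  ✓
    μX ‖ μX  ✓ (rec unchanged)
      ⊕{done,err,data} ‖ ⊕{done,err,data}  ✗ choice polarity not flipped — not dual

NO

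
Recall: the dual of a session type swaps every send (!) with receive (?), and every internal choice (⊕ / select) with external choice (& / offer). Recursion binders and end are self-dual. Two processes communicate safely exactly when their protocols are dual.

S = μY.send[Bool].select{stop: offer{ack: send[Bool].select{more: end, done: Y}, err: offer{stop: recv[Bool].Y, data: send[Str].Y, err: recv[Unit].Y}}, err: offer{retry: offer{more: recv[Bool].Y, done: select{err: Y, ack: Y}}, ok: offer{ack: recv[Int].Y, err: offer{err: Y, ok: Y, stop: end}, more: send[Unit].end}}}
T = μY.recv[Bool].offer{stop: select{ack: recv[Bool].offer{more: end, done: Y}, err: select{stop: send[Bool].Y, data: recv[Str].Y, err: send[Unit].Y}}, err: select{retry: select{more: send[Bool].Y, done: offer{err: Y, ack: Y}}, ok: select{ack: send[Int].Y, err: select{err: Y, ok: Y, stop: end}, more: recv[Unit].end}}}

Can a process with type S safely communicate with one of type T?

YES

μY | μY  match (rec unchanged)
  send[Bool] | recv[Bool]  match
    select{stop,err} | offer{stop,err}  match same labels
      [stop]
        offer{ack,err} | select{ack,err}  match same labels
          [ack]
            send[Bool] | recv[Bool]  match
              select{more,done} | offer{more,done}  match same labels
                [more]
                  end | end  match
                [done]
                  Y | Y  match
          [err]
            offer{stop,data,err} | select{stop,data,err}  match same labels
              [stop]
                recv[Bool] | send[Bool]  match
                  Y | Y  match
              [data]
                send[Str] | recv[Str]  match
                  Y | Y  match
              [err]
                recv[Unit] | send[Unit]  match
                  Y | Y  match
      [err]
        offer{retry,ok} | select{retry,ok}  match same labels
          [retry]
            offer{more,done} | select{more,done}  match same labels
              [more]
                recv[Bool] | send[Bool]  match
                  Y | Y  match
              [done]
                select{err,ack} | offer{err,ack}  match same labels
                  [err]
                    Y | Y  match
                  [ack]
                    Y | Y  match
          [ok]
            offer{ack,err,more} | select{ack,err,more}  match same labels
              [ack]
                recv[Int] | send[Int]  match
                  Y | Y  match
              [err]
                offer{err,ok,stop} | select{err,ok,stop}  match same labels
                  [err]
                    Y | Y  match
                  [ok]
                    Y | Y  match
                  [stop]
                    end | end  match
              [more]
                send[Unit] | recv[Unit]  match
                  end | end  match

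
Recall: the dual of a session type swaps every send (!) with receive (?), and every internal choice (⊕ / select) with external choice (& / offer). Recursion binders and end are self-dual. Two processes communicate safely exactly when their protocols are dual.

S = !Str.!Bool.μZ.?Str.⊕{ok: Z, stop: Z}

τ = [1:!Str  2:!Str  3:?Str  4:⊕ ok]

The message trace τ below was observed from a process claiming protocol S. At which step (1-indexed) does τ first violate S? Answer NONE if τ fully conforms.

@1 !Str  match  residual = !Bool.μZ.…
@2 got !Str, protocol expects !Bool  ✗

2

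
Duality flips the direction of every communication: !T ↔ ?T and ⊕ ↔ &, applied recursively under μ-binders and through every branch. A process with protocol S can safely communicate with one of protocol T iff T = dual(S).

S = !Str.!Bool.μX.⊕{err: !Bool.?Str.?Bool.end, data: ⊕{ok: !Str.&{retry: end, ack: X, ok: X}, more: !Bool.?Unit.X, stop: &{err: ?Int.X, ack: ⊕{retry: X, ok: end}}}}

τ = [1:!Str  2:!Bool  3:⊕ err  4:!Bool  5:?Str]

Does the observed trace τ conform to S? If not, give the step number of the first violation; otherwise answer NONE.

[1] !Str  ✓  residual = !Bool.μX.…
[2] !Bool  ✓  residual = μX.…
[3] ⊕ err  ✓  residual = !Bool.?Str.?Bool.end
[4] !Bool  ✓  residual = ?Str.?Bool.end
[5] ?Str  ✓  residual = ?Bool.end
all 5 steps conform

NONE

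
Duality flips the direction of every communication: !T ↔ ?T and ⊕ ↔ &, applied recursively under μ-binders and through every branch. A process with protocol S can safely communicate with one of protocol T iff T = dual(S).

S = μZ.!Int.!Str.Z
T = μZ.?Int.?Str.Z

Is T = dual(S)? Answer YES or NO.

YES

μZ | μZ  ✓ (rec unchanged)
  !Int | ?Int  ✓
    !Str | ?Str  ✓
      Z | Z  ✓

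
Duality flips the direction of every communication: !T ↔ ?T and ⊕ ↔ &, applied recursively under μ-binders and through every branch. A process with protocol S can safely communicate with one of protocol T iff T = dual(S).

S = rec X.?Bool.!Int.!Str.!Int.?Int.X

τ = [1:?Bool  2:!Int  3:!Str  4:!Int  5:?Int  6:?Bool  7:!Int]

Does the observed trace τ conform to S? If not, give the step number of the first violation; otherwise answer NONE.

NONE

[1] ?Bool  match  state: !Int.!Str.!Int.?Int.rec X.…
[2] !Int  match  state: !Str.!Int.?Int.rec X.…
[3] !Str  match  state: !Int.?Int.rec X.…
[4] !Int  match  state: ?Int.rec X.…
[5] ?Int  match  state: rec X.…
[6] ?Bool  match  state: !Int.!Str.!Int.?Int.rec X.…
[7] !Int  match  state: !Str.!Int.?Int.rec X.…
τ conforms to S (length 7)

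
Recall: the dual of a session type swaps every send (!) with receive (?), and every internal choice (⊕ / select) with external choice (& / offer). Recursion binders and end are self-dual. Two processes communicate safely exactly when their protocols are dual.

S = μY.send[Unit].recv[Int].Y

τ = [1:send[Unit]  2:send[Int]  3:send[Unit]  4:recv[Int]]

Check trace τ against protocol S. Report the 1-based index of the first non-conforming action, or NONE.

step 1: send[Unit]  ✓  residual = recv[Int].μY.…
step 2: got send[Int], protocol expects recv[Int]  ✗

2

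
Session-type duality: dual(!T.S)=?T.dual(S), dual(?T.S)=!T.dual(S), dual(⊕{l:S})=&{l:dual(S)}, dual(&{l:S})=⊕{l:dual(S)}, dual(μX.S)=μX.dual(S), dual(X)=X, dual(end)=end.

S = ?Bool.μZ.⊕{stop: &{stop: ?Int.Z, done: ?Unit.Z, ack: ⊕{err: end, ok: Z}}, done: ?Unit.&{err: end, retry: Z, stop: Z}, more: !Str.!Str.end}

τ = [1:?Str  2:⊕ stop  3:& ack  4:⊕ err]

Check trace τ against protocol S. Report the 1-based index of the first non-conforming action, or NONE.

1

[1] got ?Str, protocol expects ?Bool  ✗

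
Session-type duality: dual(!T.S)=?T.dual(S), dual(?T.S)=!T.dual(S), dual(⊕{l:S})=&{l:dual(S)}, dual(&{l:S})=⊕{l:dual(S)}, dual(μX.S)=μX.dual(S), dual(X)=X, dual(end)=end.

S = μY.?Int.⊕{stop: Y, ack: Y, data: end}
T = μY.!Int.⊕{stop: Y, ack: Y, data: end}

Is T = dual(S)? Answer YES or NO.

NO

μY | μY  match (μ self-dual)
  ?Int | !Int  match
    ⊕{stop,ack,data} | ⊕{stop,ack,data}  ✗ choice polarity not flipped — not dual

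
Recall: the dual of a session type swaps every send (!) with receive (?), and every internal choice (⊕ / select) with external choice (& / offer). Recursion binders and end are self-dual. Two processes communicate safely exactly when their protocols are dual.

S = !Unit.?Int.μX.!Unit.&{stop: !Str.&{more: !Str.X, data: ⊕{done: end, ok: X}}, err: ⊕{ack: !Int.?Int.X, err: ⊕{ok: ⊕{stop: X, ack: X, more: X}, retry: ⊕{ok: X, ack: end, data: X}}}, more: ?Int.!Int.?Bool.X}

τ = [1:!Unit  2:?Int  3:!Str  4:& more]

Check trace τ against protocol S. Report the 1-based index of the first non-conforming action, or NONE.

step 1: !Unit  ok  state: ?Int.μX.…
step 2: ?Int  ok  state: μX.…
step 3: got !Str, protocol expects !Unit  ✗

3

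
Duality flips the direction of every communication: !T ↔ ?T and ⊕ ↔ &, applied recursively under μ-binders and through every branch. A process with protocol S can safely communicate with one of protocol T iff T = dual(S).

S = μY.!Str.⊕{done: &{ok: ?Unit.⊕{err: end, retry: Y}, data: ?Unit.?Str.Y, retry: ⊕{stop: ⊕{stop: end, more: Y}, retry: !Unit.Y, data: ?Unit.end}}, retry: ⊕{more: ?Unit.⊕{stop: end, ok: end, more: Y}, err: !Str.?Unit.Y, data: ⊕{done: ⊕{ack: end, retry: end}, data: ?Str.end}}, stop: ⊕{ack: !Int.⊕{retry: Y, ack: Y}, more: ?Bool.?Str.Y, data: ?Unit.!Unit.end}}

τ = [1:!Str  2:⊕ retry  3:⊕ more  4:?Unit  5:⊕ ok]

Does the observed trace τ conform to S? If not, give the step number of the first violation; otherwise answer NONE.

NONE

[1] !Str  ok  now at ⊕{done: &{ok: ?Unit.⊕{err: end, retry: μY.…}, data: ?Unit.?Str.μY.…, retry: ⊕{stop: ⊕{stop: end, more: μY.…}, retry: !Unit.μY.…, data: ?Unit.end}}, retry: ⊕{more: ?Unit.⊕{stop: end, ok: end, more: μY.…}, err: !Str.?Unit.μY.…, data: ⊕{done: ⊕{ack: end, retry: end}, data: ?Str.end}}, stop: ⊕{ack: !Int.⊕{retry: μY.…, ack: μY.…}, more: ?Bool.?Str.μY.…, data: ?Unit.!Unit.end}}
[2] ⊕ retry  ok  now at ⊕{more: ?Unit.⊕{stop: end, ok: end, more: μY.…}, err: !Str.?Unit.μY.…, data: ⊕{done: ⊕{ack: end, retry: end}, data: ?Str.end}}
[3] ⊕ more  ok  now at ?Unit.⊕{stop: end, ok: end, more: μY.…}
[4] ?Unit  ok  now at ⊕{stop: end, ok: end, more: μY.…}
[5] ⊕ ok  ok  now at end
τ conforms to S (length 5)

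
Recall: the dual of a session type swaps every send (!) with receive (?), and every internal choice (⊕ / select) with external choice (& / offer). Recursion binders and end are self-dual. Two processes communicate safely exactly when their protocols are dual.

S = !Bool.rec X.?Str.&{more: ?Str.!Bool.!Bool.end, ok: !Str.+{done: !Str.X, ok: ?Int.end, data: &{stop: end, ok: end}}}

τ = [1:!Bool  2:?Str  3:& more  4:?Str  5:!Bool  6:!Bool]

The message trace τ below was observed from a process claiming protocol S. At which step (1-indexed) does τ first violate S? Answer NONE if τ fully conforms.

NONE

[1] !Bool  ok  cont: rec X.…
[2] ?Str  ok  cont: &{more: ?Str.!Bool.!Bool.end, ok: !Str.+{done: !Str.rec X.…, ok: ?Int.end, data: &{stop: end, ok: end}}}
[3] & more  ok  cont: ?Str.!Bool.!Bool.end
[4] ?Str  ok  cont: !Bool.!Bool.end
[5] !Bool  ok  cont: !Bool.end
[6] !Bool  ok  cont: end
τ conforms to S (length 6)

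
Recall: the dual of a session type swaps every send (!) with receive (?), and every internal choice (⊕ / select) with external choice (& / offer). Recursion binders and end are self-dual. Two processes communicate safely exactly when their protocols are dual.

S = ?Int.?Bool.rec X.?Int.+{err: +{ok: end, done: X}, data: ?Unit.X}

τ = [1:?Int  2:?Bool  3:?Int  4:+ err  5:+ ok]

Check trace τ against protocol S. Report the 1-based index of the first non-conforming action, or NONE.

NONE

step 1: ?Int  match  residual = ?Bool.rec X.…
step 2: ?Bool  match  residual = rec X.…
step 3: ?Int  match  residual = +{err: +{ok: end, done: rec X.…}, data: ?Unit.rec X.…}
step 4: + err  match  residual = +{ok: end, done: rec X.…}
step 5: + ok  match  residual = end
all 5 steps conform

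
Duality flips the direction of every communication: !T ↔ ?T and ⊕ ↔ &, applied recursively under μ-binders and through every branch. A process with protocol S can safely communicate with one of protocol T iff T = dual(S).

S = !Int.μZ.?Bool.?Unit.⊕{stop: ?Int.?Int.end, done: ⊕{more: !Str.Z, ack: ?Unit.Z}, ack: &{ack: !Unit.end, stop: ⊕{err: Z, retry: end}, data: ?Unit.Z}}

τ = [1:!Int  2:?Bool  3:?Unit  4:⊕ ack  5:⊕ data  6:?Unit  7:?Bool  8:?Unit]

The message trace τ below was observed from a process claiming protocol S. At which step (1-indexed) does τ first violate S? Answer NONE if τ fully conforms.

5

@1 !Int  match  cont: μZ.…
@2 ?Bool  match  cont: ?Unit.⊕{stop: ?Int.?Int.end, done: ⊕{more: !Str.μZ.…, ack: ?Unit.μZ.…}, ack: &{ack: !Unit.end, stop: ⊕{err: μZ.…, retry: end}, data: ?Unit.μZ.…}}
@3 ?Unit  match  cont: ⊕{stop: ?Int.?Int.end, done: ⊕{more: !Str.μZ.…, ack: ?Unit.μZ.…}, ack: &{ack: !Unit.end, stop: ⊕{err: μZ.…, retry: end}, data: ?Unit.μZ.…}}
@4 ⊕ ack  match  cont: &{ack: !Unit.end, stop: ⊕{err: μZ.…, retry: end}, data: ?Unit.μZ.…}
@5 got ⊕ data, protocol expects & ack or & stop or & data  ✗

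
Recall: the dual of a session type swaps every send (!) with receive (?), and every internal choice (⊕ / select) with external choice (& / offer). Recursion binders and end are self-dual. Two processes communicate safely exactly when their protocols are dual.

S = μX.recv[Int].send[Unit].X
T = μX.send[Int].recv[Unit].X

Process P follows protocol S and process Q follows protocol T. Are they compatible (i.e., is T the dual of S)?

YES

μX ‖ μX  ✓ (rec unchanged)
  recv[Int] ‖ send[Int]  ✓
    send[Unit] ‖ recv[Unit]  ✓
      X ‖ X  ✓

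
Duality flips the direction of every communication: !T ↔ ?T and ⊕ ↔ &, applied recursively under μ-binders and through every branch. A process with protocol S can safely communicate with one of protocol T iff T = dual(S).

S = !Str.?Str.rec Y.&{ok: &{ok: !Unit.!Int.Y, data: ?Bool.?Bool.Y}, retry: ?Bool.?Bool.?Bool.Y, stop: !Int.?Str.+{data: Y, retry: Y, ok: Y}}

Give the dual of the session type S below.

?Str.!Str.rec Y.+{ok: +{ok: ?Unit.?Int.Y, data: !Bool.!Bool.Y}, retry: !Bool.!Bool.!Bool.Y, stop: ?Int.!Str.&{data: Y, retry: Y, ok: Y}}

!Str → ?Str
  ?Str → !Str
    rec Y → rec Y  (rec unchanged)
      &{ok,retry,stop} → +{ok,retry,stop}  (offer→select)
        [ok]
          &{ok,data} → +{ok,data}  (offer→select)
            [ok]
              !Unit → ?Unit
                !Int → ?Int
                  Y ↦ Y
            [data]
              ?Bool → !Bool
                ?Bool → !Bool
                  Y ↦ Y
        [retry]
          ?Bool → !Bool
            ?Bool → !Bool
              ?Bool → !Bool
                Y ↦ Y
        [stop]
          !Int → ?Int
            ?Str → !Str
              +{data,retry,ok} → &{data,retry,ok}  (internal→external)
                [data]
                  Y ↦ Y
                [retry]
                  Y ↦ Y
                [ok]
                  Y ↦ Y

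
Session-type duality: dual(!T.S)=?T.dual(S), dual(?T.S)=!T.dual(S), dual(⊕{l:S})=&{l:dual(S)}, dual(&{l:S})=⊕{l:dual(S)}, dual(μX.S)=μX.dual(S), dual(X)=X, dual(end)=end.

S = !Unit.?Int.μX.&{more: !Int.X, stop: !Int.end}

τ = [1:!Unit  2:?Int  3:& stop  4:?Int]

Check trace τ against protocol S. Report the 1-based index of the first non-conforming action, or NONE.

[1] !Unit  ✓  residual = ?Int.μX.…
[2] ?Int  ✓  residual = μX.…
[3] & stop  ✓  residual = !Int.end
[4] got ?Int, protocol expects !Int  ✗

4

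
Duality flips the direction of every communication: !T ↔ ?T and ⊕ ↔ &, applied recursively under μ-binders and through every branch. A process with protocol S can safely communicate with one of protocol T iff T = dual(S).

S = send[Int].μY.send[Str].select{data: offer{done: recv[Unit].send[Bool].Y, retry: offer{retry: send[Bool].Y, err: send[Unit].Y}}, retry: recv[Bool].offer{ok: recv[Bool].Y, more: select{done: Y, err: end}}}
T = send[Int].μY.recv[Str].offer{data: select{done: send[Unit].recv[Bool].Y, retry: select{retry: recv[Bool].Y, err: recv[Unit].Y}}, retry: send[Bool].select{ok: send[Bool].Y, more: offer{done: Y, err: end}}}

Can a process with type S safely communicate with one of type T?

NO

send[Int] | send[Int]  ✗ same direction on both sides — not dual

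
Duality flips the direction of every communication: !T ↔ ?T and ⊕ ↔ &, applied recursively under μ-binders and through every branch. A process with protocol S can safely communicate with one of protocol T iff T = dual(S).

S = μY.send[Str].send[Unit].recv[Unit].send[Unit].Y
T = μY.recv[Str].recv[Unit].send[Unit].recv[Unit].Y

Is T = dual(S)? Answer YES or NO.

μY ‖ μY  ok (rec unchanged)
  send[Str] ‖ recv[Str]  ok
    send[Unit] ‖ recv[Unit]  ok
      recv[Unit] ‖ send[Unit]  ok
        send[Unit] ‖ recv[Unit]  ok
          Y ‖ Y  ok

YES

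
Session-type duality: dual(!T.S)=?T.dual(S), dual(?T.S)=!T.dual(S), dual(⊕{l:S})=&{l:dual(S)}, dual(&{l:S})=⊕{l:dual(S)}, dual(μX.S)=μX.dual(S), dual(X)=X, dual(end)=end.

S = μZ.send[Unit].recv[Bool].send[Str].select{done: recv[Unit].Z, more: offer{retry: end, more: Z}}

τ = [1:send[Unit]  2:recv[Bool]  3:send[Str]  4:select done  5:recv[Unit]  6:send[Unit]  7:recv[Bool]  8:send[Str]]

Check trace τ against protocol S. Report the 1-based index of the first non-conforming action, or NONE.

NONE

@1 send[Unit]  ✓  cont: recv[Bool].send[Str].select{done: recv[Unit].μZ.…, more: offer{retry: end, more: μZ.…}}
@2 recv[Bool]  ✓  cont: send[Str].select{done: recv[Unit].μZ.…, more: offer{retry: end, more: μZ.…}}
@3 send[Str]  ✓  cont: select{done: recv[Unit].μZ.…, more: offer{retry: end, more: μZ.…}}
@4 select done  ✓  cont: recv[Unit].μZ.…
@5 recv[Unit]  ✓  cont: μZ.…
@6 send[Unit]  ✓  cont: recv[Bool].send[Str].select{done: recv[Unit].μZ.…, more: offer{retry: end, more: μZ.…}}
@7 recv[Bool]  ✓  cont: send[Str].select{done: recv[Unit].μZ.…, more: offer{retry: end, more: μZ.…}}
@8 send[Str]  ✓  cont: select{done: recv[Unit].μZ.…, more: offer{retry: end, more: μZ.…}}
τ conforms to S (length 8)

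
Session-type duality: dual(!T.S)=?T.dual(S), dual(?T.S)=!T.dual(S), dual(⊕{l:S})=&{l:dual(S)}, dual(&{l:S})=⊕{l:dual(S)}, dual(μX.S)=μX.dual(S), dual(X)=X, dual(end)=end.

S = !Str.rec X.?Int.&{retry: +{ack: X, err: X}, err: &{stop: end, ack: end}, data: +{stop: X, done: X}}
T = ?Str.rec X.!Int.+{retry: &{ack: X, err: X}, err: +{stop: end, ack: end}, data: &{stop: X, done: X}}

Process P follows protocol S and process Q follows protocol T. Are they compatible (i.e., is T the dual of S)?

!Str | ?Str  ok
  rec X | rec X  ok (rec unchanged)
    ?Int | !Int  ok
      &{retry,err,data} | +{retry,err,data}  ok labels match
        [retry]
          +{ack,err} | &{ack,err}  ok labels match
            [ack]
              X | X  ok
            [err]
              X | X  ok
        [err]
          &{stop,ack} | +{stop,ack}  ok labels match
            [stop]
              end | end  ok
            [ack]
              end | end  ok
        [data]
          +{stop,done} | &{stop,done}  ok labels match
            [stop]
              X | X  ok
            [done]
              X | X  ok

YES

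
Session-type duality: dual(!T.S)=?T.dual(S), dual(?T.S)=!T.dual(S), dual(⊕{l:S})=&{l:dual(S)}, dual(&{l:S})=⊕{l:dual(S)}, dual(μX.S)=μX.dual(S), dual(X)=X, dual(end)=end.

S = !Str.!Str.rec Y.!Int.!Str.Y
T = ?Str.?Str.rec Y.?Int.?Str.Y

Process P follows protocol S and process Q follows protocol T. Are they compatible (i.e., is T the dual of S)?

!Str | ?Str  match
  !Str | ?Str  match
    rec Y | rec Y  match (μ self-dual)
      !Int | ?Int  match
        !Str | ?Str  match
          Y | Y  match

YES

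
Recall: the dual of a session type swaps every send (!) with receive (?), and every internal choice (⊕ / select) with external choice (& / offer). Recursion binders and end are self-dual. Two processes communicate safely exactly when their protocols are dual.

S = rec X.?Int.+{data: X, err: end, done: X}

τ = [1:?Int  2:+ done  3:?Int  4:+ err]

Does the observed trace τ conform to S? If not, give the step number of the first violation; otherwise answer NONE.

NONE

[1] ?Int  ok  residual = +{data: rec X.…, err: end, done: rec X.…}
[2] + done  ok  residual = rec X.…
[3] ?Int  ok  residual = +{data: rec X.…, err: end, done: rec X.…}
[4] + err  ok  residual = end
τ conforms to S (length 4)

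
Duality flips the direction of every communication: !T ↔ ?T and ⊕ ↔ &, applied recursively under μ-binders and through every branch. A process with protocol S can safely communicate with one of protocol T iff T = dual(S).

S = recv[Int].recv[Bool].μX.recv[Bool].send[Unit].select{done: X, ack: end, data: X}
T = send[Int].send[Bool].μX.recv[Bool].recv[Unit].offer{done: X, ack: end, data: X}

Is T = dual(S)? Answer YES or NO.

recv[Int] | send[Int]  ✓
  recv[Bool] | send[Bool]  ✓
    μX | μX  ✓ (rec unchanged)
      recv[Bool] | recv[Bool]  ✗ same direction on both sides — not dual

NO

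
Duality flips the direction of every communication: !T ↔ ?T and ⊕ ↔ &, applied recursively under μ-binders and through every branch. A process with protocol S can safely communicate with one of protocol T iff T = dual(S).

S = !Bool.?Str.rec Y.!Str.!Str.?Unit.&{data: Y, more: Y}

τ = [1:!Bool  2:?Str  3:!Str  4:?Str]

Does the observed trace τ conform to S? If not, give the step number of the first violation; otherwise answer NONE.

4

@1 !Bool  ok  state: ?Str.rec Y.…
@2 ?Str  ok  state: rec Y.…
@3 !Str  ok  state: !Str.?Unit.&{data: rec Y.…, more: rec Y.…}
@4 got ?Str, protocol expects !Str  ✗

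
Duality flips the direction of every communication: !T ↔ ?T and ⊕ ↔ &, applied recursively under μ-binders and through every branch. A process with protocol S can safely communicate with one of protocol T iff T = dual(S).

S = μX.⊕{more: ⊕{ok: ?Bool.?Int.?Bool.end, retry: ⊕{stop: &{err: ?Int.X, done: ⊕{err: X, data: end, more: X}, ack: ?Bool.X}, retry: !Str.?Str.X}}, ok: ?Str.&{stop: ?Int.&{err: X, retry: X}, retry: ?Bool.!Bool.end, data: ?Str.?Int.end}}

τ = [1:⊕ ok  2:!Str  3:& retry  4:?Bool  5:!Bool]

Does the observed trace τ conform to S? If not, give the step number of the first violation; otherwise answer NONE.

2

@1 ⊕ ok  ok  residual = ?Str.&{stop: ?Int.&{err: μX.…, retry: μX.…}, retry: ?Bool.!Bool.end, data: ?Str.?Int.end}
@2 got !Str, protocol expects ?Str  ✗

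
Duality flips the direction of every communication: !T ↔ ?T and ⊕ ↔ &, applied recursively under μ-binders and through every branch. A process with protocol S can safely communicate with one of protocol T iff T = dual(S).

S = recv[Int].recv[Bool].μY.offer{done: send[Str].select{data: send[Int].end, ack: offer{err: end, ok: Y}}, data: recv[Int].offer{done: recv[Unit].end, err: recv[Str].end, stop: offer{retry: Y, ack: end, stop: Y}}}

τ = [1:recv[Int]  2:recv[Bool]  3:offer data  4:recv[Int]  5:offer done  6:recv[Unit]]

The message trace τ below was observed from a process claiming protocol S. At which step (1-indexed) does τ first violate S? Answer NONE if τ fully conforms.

@1 recv[Int]  match  now at recv[Bool].μY.…
@2 recv[Bool]  match  now at μY.…
@3 offer data  match  now at recv[Int].offer{done: recv[Unit].end, err: recv[Str].end, stop: offer{retry: μY.…, ack: end, stop: μY.…}}
@4 recv[Int]  match  now at offer{done: recv[Unit].end, err: recv[Str].end, stop: offer{retry: μY.…, ack: end, stop: μY.…}}
@5 offer done  match  now at recv[Unit].end
@6 recv[Unit]  match  now at end
trace exhausted — no violation

NONE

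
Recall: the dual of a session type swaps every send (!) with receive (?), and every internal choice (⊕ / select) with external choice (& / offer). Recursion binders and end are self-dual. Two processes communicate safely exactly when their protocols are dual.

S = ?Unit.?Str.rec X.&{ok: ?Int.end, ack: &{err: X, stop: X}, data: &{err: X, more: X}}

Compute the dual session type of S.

!Unit.!Str.rec X.+{ok: !Int.end, ack: +{err: X, stop: X}, data: +{err: X, more: X}}

?Unit = !Unit
  ?Str = !Str
    rec X = rec X  (binder kept)
      &{ok,ack,data} = +{ok,ack,data}  (offer→select)
        case ok:
          ?Int = !Int
            end self-dual
        case ack:
          &{err,stop} = +{err,stop}  (offer→select)
            case err:
              X self-dual
            case stop:
              X self-dual
        case data:
          &{err,more} = +{err,more}  (offer→select)
            case err:
              X self-dual
            case more:
              X self-dual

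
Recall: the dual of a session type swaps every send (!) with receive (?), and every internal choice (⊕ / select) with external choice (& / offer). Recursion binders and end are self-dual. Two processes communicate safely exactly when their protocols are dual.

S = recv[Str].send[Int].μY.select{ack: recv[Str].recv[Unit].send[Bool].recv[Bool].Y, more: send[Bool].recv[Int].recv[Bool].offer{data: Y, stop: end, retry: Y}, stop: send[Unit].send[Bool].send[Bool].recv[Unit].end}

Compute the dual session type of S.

send[Str].recv[Int].μY.offer{ack: send[Str].send[Unit].recv[Bool].send[Bool].Y, more: recv[Bool].send[Int].send[Bool].select{data: Y, stop: end, retry: Y}, stop: recv[Unit].recv[Bool].recv[Bool].send[Unit].end}

recv[Str] ↦ send[Str]
  send[Int] ↦ recv[Int]
    μY ↦ μY  (μ self-dual)
      select{ack,more,stop} ↦ offer{ack,more,stop}  (⊕→&)
        [ack]
          recv[Str] ↦ send[Str]
            recv[Unit] ↦ send[Unit]
              send[Bool] ↦ recv[Bool]
                recv[Bool] ↦ send[Bool]
                  Y self-dual
        [more]
          send[Bool] ↦ recv[Bool]
            recv[Int] ↦ send[Int]
              recv[Bool] ↦ send[Bool]
                offer{data,stop,retry} ↦ select{data,stop,retry}  (external→internal)
                  [data]
                    Y self-dual
                  [stop]
                    end self-dual
                  [retry]
                    Y self-dual
        [stop]
          send[Unit] ↦ recv[Unit]
            send[Bool] ↦ recv[Bool]
              send[Bool] ↦ recv[Bool]
                recv[Unit] ↦ send[Unit]
                  end self-dual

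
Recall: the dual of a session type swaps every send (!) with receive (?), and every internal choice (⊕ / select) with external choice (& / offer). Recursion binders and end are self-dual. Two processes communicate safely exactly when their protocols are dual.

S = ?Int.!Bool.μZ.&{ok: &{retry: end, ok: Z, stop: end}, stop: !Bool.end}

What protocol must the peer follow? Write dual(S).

?Int → !Int
  !Bool → ?Bool
    μZ → μZ  (μ self-dual)
      &{ok,stop} → ⊕{ok,stop}  (&→⊕)
        [ok]
          &{retry,ok,stop} → ⊕{retry,ok,stop}  (&→⊕)
            [retry]
              end self-dual
            [ok]
              Z self-dual
            [stop]
              end self-dual
        [stop]
          !Bool → ?Bool
            end self-dual

!Int.?Bool.μZ.⊕{ok: ⊕{retry: end, ok: Z, stop: end}, stop: ?Bool.end}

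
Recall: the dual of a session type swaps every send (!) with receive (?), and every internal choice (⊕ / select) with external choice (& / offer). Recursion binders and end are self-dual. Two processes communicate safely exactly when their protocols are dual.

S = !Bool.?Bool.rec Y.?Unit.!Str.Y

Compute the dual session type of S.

!Bool ↦ ?Bool
  ?Bool ↦ !Bool
    rec Y ↦ rec Y  (rec unchanged)
      ?Unit ↦ !Unit
        !Str ↦ ?Str
          Y ↦ Y

?Bool.!Bool.rec Y.!Unit.?Str.Y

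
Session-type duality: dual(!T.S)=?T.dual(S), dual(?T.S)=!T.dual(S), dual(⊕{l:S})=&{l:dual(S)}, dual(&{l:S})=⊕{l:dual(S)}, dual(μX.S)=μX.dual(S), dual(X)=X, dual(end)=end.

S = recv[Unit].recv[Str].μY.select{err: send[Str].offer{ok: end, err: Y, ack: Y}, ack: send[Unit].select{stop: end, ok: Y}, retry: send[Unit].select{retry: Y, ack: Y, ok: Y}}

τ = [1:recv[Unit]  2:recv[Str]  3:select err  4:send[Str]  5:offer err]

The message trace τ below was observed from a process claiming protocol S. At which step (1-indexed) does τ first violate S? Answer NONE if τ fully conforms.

[1] recv[Unit]  match  residual = recv[Str].μY.…
[2] recv[Str]  match  residual = μY.…
[3] select err  match  residual = send[Str].offer{ok: end, err: μY.…, ack: μY.…}
[4] send[Str]  match  residual = offer{ok: end, err: μY.…, ack: μY.…}
[5] offer err  match  residual = μY.…
trace exhausted — no violation

NONE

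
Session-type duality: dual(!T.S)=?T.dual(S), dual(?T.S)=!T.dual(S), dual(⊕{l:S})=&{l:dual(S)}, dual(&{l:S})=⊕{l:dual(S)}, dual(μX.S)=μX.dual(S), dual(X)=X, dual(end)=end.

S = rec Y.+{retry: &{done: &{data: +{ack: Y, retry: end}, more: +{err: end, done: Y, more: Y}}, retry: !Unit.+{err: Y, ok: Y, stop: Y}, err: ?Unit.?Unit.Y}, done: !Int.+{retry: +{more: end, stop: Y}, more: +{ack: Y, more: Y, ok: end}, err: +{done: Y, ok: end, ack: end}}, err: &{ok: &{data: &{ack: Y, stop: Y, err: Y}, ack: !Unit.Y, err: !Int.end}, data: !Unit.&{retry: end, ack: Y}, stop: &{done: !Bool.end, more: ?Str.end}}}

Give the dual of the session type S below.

rec Y ↦ rec Y  (binder kept)
  +{retry,done,err} ↦ &{retry,done,err}  (internal→external)
    case retry:
      &{done,retry,err} ↦ +{done,retry,err}  (offer→select)
        case done:
          &{data,more} ↦ +{data,more}  (offer→select)
            case data:
              +{ack,retry} ↦ &{ack,retry}  (internal→external)
                case ack:
                  dual(Y) = Y
                case retry:
                  dual(end) = end
            case more:
              +{err,done,more} ↦ &{err,done,more}  (internal→external)
                case err:
                  dual(end) = end
                case done:
                  dual(Y) = Y
                case more:
                  dual(Y) = Y
        case retry:
          !Unit ↦ ?Unit
            +{err,ok,stop} ↦ &{err,ok,stop}  (internal→external)
              case err:
                dual(Y) = Y
              case ok:
                dual(Y) = Y
              case stop:
                dual(Y) = Y
        case err:
          ?Unit ↦ !Unit
            ?Unit ↦ !Unit
              dual(Y) = Y
    case done:
      !Int ↦ ?Int
        +{retry,more,err} ↦ &{retry,more,err}  (internal→external)
          case retry:
            +{more,stop} ↦ &{more,stop}  (internal→external)
              case more:
                dual(end) = end
              case stop:
                dual(Y) = Y
          case more:
            +{ack,more,ok} ↦ &{ack,more,ok}  (internal→external)
              case ack:
                dual(Y) = Y
              case more:
                dual(Y) = Y
              case ok:
                dual(end) = end
          case err:
            +{done,ok,ack} ↦ &{done,ok,ack}  (internal→external)
              case done:
                dual(Y) = Y
              case ok:
                dual(end) = end
              case ack:
                dual(end) = end
    case err:
      &{ok,data,stop} ↦ +{ok,data,stop}  (offer→select)
        case ok:
          &{data,ack,err} ↦ +{data,ack,err}  (offer→select)
            case data:
              &{ack,stop,err} ↦ +{ack,stop,err}  (offer→select)
                case ack:
                  dual(Y) = Y
                case stop:
                  dual(Y) = Y
                case err:
                  dual(Y) = Y
            case ack:
              !Unit ↦ ?Unit
                dual(Y) = Y
            case err:
              !Int ↦ ?Int
                dual(end) = end
        case data:
          !Unit ↦ ?Unit
            &{retry,ack} ↦ +{retry,ack}  (offer→select)
              case retry:
                dual(end) = end
              case ack:
                dual(Y) = Y
        case stop:
          &{done,more} ↦ +{done,more}  (offer→select)
            case done:
              !Bool ↦ ?Bool
                dual(end) = end
            case more:
              ?Str ↦ !Str
                dual(end) = end

rec Y.&{retry: +{done: +{data: &{ack: Y, retry: end}, more: &{err: end, done: Y, more: Y}}, retry: ?Unit.&{err: Y, ok: Y, stop: Y}, err: !Unit.!Unit.Y}, done: ?Int.&{retry: &{more: end, stop: Y}, more: &{ack: Y, more: Y, ok: end}, err: &{done: Y, ok: end, ack: end}}, err: +{ok: +{data: +{ack: Y, stop: Y, err: Y}, ack: ?Unit.Y, err: ?Int.end}, data: ?Unit.+{retry: end, ack: Y}, stop: +{done: ?Bool.end, more: !Str.end}}}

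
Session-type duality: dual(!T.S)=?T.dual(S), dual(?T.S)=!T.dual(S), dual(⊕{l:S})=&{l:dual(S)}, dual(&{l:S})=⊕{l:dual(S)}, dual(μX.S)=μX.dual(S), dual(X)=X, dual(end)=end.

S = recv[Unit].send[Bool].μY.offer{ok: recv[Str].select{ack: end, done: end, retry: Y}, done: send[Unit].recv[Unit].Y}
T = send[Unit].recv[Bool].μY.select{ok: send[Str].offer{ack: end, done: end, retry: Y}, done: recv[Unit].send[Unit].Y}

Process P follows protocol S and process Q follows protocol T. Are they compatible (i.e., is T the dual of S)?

YES

recv[Unit] vs send[Unit]  match
  send[Bool] vs recv[Bool]  match
    μY vs μY  match (μ self-dual)
      offer{ok,done} vs select{ok,done}  match same labels
        • ok:
          recv[Str] vs send[Str]  match
            select{ack,done,retry} vs offer{ack,done,retry}  match same labels
              • ack:
                end vs end  match
              • done:
                end vs end  match
              • retry:
                Y vs Y  match
        • done:
          send[Unit] vs recv[Unit]  match
            recv[Unit] vs send[Unit]  match
              Y vs Y  match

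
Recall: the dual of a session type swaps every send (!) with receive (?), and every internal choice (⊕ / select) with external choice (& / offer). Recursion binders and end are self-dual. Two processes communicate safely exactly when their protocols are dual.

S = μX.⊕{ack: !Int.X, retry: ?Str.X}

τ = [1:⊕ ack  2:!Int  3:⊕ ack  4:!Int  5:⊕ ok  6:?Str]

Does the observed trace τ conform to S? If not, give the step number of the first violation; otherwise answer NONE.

5

@1 ⊕ ack  ✓  cont: !Int.μX.…
@2 !Int  ✓  cont: μX.…
@3 ⊕ ack  ✓  cont: !Int.μX.…
@4 !Int  ✓  cont: μX.…
@5 got ⊕ ok, protocol expects ⊕ ack or ⊕ retry  ✗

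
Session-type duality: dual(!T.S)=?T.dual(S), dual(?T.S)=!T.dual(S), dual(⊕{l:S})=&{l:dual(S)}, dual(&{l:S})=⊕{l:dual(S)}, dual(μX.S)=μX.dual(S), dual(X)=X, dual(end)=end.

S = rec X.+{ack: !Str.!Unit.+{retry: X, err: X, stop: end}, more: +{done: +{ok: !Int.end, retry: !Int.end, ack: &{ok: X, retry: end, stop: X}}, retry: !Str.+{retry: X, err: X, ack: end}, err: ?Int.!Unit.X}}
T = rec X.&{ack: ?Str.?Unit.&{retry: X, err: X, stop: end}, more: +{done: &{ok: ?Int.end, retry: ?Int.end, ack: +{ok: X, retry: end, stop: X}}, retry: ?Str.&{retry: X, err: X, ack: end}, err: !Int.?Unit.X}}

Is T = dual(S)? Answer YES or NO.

NO

rec X ‖ rec X  ✓ (rec unchanged)
  +{ack,more} ‖ &{ack,more}  ✓ label sets agree
    • ack:
      !Str ‖ ?Str  ✓
        !Unit ‖ ?Unit  ✓
          +{retry,err,stop} ‖ &{retry,err,stop}  ✓ label sets agree
            • retry:
              X ‖ X  ✓
            • err:
              X ‖ X  ✓
            • stop:
              end ‖ end  ✓
    • more:
      +{done,retry,err} ‖ +{done,retry,err}  ✗ choice polarity not flipped — not dual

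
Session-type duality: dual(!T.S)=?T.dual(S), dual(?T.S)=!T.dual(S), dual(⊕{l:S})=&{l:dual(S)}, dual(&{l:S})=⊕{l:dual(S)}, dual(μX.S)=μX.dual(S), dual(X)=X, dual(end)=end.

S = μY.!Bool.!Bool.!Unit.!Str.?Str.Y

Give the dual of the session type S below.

μY ↦ μY  (binder kept)
  !Bool ↦ ?Bool
    !Bool ↦ ?Bool
      !Unit ↦ ?Unit
        !Str ↦ ?Str
          ?Str ↦ !Str
            Y ↦ Y

μY.?Bool.?Bool.?Unit.?Str.!Str.Y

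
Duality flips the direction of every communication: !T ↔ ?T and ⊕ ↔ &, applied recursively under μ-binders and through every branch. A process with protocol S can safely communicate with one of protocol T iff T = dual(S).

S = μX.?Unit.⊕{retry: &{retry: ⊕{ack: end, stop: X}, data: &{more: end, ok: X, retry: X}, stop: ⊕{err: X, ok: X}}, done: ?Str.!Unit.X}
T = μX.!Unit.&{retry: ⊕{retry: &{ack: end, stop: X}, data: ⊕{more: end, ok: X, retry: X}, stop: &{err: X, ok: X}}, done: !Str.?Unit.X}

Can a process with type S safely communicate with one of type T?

μX | μX  ok (binder kept)
  ?Unit | !Unit  ok
    ⊕{retry,done} | &{retry,done}  ok same labels
      • retry:
        &{retry,data,stop} | ⊕{retry,data,stop}  ok same labels
          • retry:
            ⊕{ack,stop} | &{ack,stop}  ok same labels
              • ack:
                end | end  ok
              • stop:
                X | X  ok
          • data:
            &{more,ok,retry} | ⊕{more,ok,retry}  ok same labels
              • more:
                end | end  ok
              • ok:
                X | X  ok
              • retry:
                X | X  ok
          • stop:
            ⊕{err,ok} | &{err,ok}  ok same labels
              • err:
                X | X  ok
              • ok:
                X | X  ok
      • done:
        ?Str | !Str  ok
          !Unit | ?Unit  ok
            X | X  ok

YES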